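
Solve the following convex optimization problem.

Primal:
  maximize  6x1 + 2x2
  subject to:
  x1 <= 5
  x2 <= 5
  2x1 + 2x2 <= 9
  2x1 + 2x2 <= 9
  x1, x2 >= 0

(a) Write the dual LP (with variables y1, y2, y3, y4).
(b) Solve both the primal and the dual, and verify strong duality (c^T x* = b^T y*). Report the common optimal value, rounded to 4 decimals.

The standard primal-dual pair for 'max c^T x s.t. A x <= b, x >= 0' is:
  Dual:  min b^T y  s.t.  A^T y >= c,  y >= 0.

So the dual LP is:
  minimize  5y1 + 5y2 + 9y3 + 9y4
  subject to:
    y1 + 2y3 + 2y4 >= 6
    y2 + 2y3 + 2y4 >= 2
    y1, y2, y3, y4 >= 0

Solving the primal: x* = (4.5, 0).
  primal value c^T x* = 27.
Solving the dual: y* = (0, 0, 3, 0).
  dual value b^T y* = 27.
Strong duality: c^T x* = b^T y*. Confirmed.

27


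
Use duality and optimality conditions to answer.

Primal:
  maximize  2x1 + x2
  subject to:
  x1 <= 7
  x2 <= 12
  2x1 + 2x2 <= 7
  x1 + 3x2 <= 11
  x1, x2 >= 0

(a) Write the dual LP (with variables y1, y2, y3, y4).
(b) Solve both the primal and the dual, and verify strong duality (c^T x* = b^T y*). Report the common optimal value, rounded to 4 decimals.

The standard primal-dual pair for 'max c^T x s.t. A x <= b, x >= 0' is:
  Dual:  min b^T y  s.t.  A^T y >= c,  y >= 0.

So the dual LP is:
  minimize  7y1 + 12y2 + 7y3 + 11y4
  subject to:
    y1 + 2y3 + y4 >= 2
    y2 + 2y3 + 3y4 >= 1
    y1, y2, y3, y4 >= 0

Solving the primal: x* = (3.5, 0).
  primal value c^T x* = 7.
Solving the dual: y* = (0, 0, 1, 0).
  dual value b^T y* = 7.
Strong duality: c^T x* = b^T y*. Confirmed.

7


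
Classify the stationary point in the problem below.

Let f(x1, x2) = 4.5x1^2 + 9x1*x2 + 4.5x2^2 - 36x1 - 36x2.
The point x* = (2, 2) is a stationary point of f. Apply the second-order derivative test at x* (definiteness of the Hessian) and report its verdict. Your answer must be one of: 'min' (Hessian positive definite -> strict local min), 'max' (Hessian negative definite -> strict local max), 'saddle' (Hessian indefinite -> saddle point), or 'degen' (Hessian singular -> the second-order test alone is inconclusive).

Compute the Hessian H = grad^2 f:
  H = [[9, 9], [9, 9]]
Verify stationarity: grad f(x*) = H x* + g = (0, 0).
Eigenvalues of H: 0, 18.
H has a zero eigenvalue (singular; positive semidefinite but not definite), so H is neither positive definite, negative definite, nor indefinite. The second-order test alone is inconclusive -> degen.
(Indeed, f is constant along the null direction of H through x*, so x* is not a strict local extremum.)

degen


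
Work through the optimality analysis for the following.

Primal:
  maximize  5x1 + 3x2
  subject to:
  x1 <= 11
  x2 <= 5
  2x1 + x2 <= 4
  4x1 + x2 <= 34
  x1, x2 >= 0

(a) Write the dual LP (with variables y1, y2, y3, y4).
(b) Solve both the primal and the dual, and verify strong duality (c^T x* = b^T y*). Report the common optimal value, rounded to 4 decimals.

The standard primal-dual pair for 'max c^T x s.t. A x <= b, x >= 0' is:
  Dual:  min b^T y  s.t.  A^T y >= c,  y >= 0.

So the dual LP is:
  minimize  11y1 + 5y2 + 4y3 + 34y4
  subject to:
    y1 + 2y3 + 4y4 >= 5
    y2 + y3 + y4 >= 3
    y1, y2, y3, y4 >= 0

Solving the primal: x* = (0, 4).
  primal value c^T x* = 12.
Solving the dual: y* = (0, 0, 3, 0).
  dual value b^T y* = 12.
Strong duality: c^T x* = b^T y*. Confirmed.

12


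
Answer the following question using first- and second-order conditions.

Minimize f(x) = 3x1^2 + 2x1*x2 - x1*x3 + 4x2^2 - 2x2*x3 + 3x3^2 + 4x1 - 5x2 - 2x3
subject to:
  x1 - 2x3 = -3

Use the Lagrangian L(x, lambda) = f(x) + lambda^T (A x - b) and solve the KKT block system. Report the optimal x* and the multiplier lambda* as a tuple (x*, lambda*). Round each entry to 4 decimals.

Form the Lagrangian:
  L(x, lambda) = (1/2) x^T Q x + c^T x + lambda^T (A x - b)
Stationarity (grad_x L = 0): Q x + c + A^T lambda = 0.
Primal feasibility: A x = b.

This gives the KKT block system:
  [ Q   A^T ] [ x     ]   [-c ]
  [ A    0  ] [ lambda ] = [ b ]

Solving the linear system:
  x*      = (-1.098, 1.1373, 0.951)
  lambda* = (1.2647)
  f(x*)   = -4.0931

x* = (-1.098, 1.1373, 0.951), lambda* = (1.2647)


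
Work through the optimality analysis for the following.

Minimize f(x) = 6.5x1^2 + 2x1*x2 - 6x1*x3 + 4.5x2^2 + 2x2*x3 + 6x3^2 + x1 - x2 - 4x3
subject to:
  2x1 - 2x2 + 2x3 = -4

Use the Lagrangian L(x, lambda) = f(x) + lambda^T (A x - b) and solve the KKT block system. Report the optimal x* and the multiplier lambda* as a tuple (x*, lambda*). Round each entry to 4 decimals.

Form the Lagrangian:
  L(x, lambda) = (1/2) x^T Q x + c^T x + lambda^T (A x - b)
Stationarity (grad_x L = 0): Q x + c + A^T lambda = 0.
Primal feasibility: A x = b.

This gives the KKT block system:
  [ Q   A^T ] [ x     ]   [-c ]
  [ A    0  ] [ lambda ] = [ b ]

Solving the linear system:
  x*      = (-0.7171, 0.8037, -0.4792)
  lambda* = (1.9201)
  f(x*)   = 4.0383

x* = (-0.7171, 0.8037, -0.4792), lambda* = (1.9201)


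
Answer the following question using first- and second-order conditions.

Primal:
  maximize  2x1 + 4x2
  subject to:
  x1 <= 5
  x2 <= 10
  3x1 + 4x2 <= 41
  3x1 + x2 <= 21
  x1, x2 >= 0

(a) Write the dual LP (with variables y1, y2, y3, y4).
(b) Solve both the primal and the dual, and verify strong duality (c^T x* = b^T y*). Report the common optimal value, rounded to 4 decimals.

The standard primal-dual pair for 'max c^T x s.t. A x <= b, x >= 0' is:
  Dual:  min b^T y  s.t.  A^T y >= c,  y >= 0.

So the dual LP is:
  minimize  5y1 + 10y2 + 41y3 + 21y4
  subject to:
    y1 + 3y3 + 3y4 >= 2
    y2 + 4y3 + y4 >= 4
    y1, y2, y3, y4 >= 0

Solving the primal: x* = (0.3333, 10).
  primal value c^T x* = 40.6667.
Solving the dual: y* = (0, 1.3333, 0.6667, 0).
  dual value b^T y* = 40.6667.
Strong duality: c^T x* = b^T y*. Confirmed.

40.6667


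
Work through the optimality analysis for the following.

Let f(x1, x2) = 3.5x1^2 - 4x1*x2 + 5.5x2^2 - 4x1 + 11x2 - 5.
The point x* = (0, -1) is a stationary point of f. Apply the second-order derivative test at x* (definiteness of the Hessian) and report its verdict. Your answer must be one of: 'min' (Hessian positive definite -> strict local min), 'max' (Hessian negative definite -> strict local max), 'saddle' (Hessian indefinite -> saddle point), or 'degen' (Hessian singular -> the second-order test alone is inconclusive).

Compute the Hessian H = grad^2 f:
  H = [[7, -4], [-4, 11]]
Verify stationarity: grad f(x*) = H x* + g = (0, 0).
Eigenvalues of H: 4.5279, 13.4721.
Both eigenvalues > 0, so H is positive definite -> x* is a strict local min.

min


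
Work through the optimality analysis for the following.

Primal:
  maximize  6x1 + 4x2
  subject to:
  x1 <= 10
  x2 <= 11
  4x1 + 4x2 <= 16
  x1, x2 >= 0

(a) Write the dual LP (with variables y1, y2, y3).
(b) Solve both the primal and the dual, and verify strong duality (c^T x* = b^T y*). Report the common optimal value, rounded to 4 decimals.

The standard primal-dual pair for 'max c^T x s.t. A x <= b, x >= 0' is:
  Dual:  min b^T y  s.t.  A^T y >= c,  y >= 0.

So the dual LP is:
  minimize  10y1 + 11y2 + 16y3
  subject to:
    y1 + 4y3 >= 6
    y2 + 4y3 >= 4
    y1, y2, y3 >= 0

Solving the primal: x* = (4, 0).
  primal value c^T x* = 24.
Solving the dual: y* = (0, 0, 1.5).
  dual value b^T y* = 24.
Strong duality: c^T x* = b^T y*. Confirmed.

24


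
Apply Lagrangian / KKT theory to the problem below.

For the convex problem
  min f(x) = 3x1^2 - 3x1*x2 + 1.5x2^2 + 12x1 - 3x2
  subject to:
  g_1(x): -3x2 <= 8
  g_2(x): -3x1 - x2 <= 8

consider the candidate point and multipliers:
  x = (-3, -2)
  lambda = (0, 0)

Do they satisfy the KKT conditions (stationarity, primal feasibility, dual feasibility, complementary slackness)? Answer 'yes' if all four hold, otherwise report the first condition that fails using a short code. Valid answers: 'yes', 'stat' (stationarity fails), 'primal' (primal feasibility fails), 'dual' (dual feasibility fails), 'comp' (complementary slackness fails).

Gradient of f: grad f(x) = Q x + c = (0, 0)
Constraint values g_i(x) = a_i^T x - b_i:
  g_1((-3, -2)) = -2
  g_2((-3, -2)) = 3
Stationarity residual: grad f(x) + sum_i lambda_i a_i = (0, 0)
  -> stationarity OK
Primal feasibility (all g_i <= 0): FAILS
Dual feasibility (all lambda_i >= 0): OK
Complementary slackness (lambda_i * g_i(x) = 0 for all i): OK

Verdict: the first failing condition is primal_feasibility -> primal.

primal


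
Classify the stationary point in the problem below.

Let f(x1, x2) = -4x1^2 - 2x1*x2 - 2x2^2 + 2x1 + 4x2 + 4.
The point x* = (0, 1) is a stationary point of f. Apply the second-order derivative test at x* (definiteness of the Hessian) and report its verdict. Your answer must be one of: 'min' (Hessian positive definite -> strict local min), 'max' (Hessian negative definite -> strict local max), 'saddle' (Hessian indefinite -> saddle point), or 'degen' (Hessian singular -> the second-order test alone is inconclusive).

Compute the Hessian H = grad^2 f:
  H = [[-8, -2], [-2, -4]]
Verify stationarity: grad f(x*) = H x* + g = (0, 0).
Eigenvalues of H: -8.8284, -3.1716.
Both eigenvalues < 0, so H is negative definite -> x* is a strict local max.

max


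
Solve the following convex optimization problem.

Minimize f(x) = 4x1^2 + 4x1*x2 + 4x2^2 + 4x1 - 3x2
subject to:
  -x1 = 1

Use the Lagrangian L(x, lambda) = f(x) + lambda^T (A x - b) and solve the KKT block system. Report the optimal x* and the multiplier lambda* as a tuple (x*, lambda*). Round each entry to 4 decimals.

Form the Lagrangian:
  L(x, lambda) = (1/2) x^T Q x + c^T x + lambda^T (A x - b)
Stationarity (grad_x L = 0): Q x + c + A^T lambda = 0.
Primal feasibility: A x = b.

This gives the KKT block system:
  [ Q   A^T ] [ x     ]   [-c ]
  [ A    0  ] [ lambda ] = [ b ]

Solving the linear system:
  x*      = (-1, 0.875)
  lambda* = (-0.5)
  f(x*)   = -3.0625

x* = (-1, 0.875), lambda* = (-0.5)


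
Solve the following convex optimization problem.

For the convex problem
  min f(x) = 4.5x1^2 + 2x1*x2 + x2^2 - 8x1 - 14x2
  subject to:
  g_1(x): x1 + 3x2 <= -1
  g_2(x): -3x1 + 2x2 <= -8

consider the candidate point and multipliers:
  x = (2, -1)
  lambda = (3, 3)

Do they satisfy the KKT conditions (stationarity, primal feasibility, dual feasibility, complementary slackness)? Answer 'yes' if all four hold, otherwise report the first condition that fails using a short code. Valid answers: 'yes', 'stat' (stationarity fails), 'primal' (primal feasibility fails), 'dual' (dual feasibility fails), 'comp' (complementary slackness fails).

Gradient of f: grad f(x) = Q x + c = (8, -12)
Constraint values g_i(x) = a_i^T x - b_i:
  g_1((2, -1)) = 0
  g_2((2, -1)) = 0
Stationarity residual: grad f(x) + sum_i lambda_i a_i = (2, 3)
  -> stationarity FAILS
Primal feasibility (all g_i <= 0): OK
Dual feasibility (all lambda_i >= 0): OK
Complementary slackness (lambda_i * g_i(x) = 0 for all i): OK

Verdict: the first failing condition is stationarity -> stat.

stat


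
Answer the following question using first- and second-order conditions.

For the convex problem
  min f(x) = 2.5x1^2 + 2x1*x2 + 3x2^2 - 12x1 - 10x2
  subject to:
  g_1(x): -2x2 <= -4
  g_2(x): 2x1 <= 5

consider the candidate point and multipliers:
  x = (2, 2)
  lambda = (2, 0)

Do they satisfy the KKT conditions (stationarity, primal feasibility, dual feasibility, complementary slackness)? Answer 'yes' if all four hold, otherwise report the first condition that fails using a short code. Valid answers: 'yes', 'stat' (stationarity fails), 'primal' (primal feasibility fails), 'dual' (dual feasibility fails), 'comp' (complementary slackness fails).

Gradient of f: grad f(x) = Q x + c = (2, 6)
Constraint values g_i(x) = a_i^T x - b_i:
  g_1((2, 2)) = 0
  g_2((2, 2)) = -1
Stationarity residual: grad f(x) + sum_i lambda_i a_i = (2, 2)
  -> stationarity FAILS
Primal feasibility (all g_i <= 0): OK
Dual feasibility (all lambda_i >= 0): OK
Complementary slackness (lambda_i * g_i(x) = 0 for all i): OK

Verdict: the first failing condition is stationarity -> stat.

stat


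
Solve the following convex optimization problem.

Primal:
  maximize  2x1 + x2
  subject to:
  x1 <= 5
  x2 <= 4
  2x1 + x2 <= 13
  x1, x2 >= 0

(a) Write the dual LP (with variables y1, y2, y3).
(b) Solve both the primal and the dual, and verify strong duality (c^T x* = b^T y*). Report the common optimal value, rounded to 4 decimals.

The standard primal-dual pair for 'max c^T x s.t. A x <= b, x >= 0' is:
  Dual:  min b^T y  s.t.  A^T y >= c,  y >= 0.

So the dual LP is:
  minimize  5y1 + 4y2 + 13y3
  subject to:
    y1 + 2y3 >= 2
    y2 + y3 >= 1
    y1, y2, y3 >= 0

Solving the primal: x* = (4.5, 4).
  primal value c^T x* = 13.
Solving the dual: y* = (0, 0, 1).
  dual value b^T y* = 13.
Strong duality: c^T x* = b^T y*. Confirmed.

13


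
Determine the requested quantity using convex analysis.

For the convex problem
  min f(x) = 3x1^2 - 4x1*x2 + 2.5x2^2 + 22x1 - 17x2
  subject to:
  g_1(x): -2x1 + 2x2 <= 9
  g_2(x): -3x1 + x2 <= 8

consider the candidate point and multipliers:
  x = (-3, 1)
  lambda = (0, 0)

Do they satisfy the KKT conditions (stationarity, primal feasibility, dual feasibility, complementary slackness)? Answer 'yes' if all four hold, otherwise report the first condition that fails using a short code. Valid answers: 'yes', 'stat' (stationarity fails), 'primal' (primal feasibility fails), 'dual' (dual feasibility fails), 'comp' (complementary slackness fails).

Gradient of f: grad f(x) = Q x + c = (0, 0)
Constraint values g_i(x) = a_i^T x - b_i:
  g_1((-3, 1)) = -1
  g_2((-3, 1)) = 2
Stationarity residual: grad f(x) + sum_i lambda_i a_i = (0, 0)
  -> stationarity OK
Primal feasibility (all g_i <= 0): FAILS
Dual feasibility (all lambda_i >= 0): OK
Complementary slackness (lambda_i * g_i(x) = 0 for all i): OK

Verdict: the first failing condition is primal_feasibility -> primal.

primal


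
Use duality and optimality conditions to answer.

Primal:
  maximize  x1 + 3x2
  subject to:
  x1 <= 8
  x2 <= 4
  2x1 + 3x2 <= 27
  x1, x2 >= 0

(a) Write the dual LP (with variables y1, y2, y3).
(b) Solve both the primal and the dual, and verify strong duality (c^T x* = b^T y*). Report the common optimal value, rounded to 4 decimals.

The standard primal-dual pair for 'max c^T x s.t. A x <= b, x >= 0' is:
  Dual:  min b^T y  s.t.  A^T y >= c,  y >= 0.

So the dual LP is:
  minimize  8y1 + 4y2 + 27y3
  subject to:
    y1 + 2y3 >= 1
    y2 + 3y3 >= 3
    y1, y2, y3 >= 0

Solving the primal: x* = (7.5, 4).
  primal value c^T x* = 19.5.
Solving the dual: y* = (0, 1.5, 0.5).
  dual value b^T y* = 19.5.
Strong duality: c^T x* = b^T y*. Confirmed.

19.5


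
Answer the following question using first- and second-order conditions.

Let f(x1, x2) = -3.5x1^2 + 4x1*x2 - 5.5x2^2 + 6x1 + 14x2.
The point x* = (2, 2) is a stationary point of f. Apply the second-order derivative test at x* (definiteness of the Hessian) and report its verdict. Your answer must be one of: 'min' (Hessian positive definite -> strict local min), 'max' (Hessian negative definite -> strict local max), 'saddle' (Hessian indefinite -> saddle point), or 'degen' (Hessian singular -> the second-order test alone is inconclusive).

Compute the Hessian H = grad^2 f:
  H = [[-7, 4], [4, -11]]
Verify stationarity: grad f(x*) = H x* + g = (0, 0).
Eigenvalues of H: -13.4721, -4.5279.
Both eigenvalues < 0, so H is negative definite -> x* is a strict local max.

max


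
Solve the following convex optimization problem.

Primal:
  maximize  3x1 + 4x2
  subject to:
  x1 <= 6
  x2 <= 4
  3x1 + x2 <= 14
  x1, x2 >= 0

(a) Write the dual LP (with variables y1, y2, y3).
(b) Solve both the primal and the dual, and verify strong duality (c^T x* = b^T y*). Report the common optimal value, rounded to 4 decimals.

The standard primal-dual pair for 'max c^T x s.t. A x <= b, x >= 0' is:
  Dual:  min b^T y  s.t.  A^T y >= c,  y >= 0.

So the dual LP is:
  minimize  6y1 + 4y2 + 14y3
  subject to:
    y1 + 3y3 >= 3
    y2 + y3 >= 4
    y1, y2, y3 >= 0

Solving the primal: x* = (3.3333, 4).
  primal value c^T x* = 26.
Solving the dual: y* = (0, 3, 1).
  dual value b^T y* = 26.
Strong duality: c^T x* = b^T y*. Confirmed.

26


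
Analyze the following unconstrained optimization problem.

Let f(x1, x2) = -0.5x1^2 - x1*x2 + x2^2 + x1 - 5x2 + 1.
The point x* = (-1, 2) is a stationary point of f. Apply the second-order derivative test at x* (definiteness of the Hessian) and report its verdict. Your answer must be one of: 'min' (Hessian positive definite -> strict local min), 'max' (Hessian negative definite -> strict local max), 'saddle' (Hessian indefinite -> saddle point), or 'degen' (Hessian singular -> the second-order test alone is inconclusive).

Compute the Hessian H = grad^2 f:
  H = [[-1, -1], [-1, 2]]
Verify stationarity: grad f(x*) = H x* + g = (0, 0).
Eigenvalues of H: -1.3028, 2.3028.
Eigenvalues have mixed signs, so H is indefinite -> x* is a saddle point.

saddle


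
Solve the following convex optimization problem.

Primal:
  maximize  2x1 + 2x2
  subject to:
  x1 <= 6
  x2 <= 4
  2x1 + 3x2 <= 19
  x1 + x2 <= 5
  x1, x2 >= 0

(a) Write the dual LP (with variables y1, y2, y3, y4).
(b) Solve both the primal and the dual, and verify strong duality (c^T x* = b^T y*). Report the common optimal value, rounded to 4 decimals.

The standard primal-dual pair for 'max c^T x s.t. A x <= b, x >= 0' is:
  Dual:  min b^T y  s.t.  A^T y >= c,  y >= 0.

So the dual LP is:
  minimize  6y1 + 4y2 + 19y3 + 5y4
  subject to:
    y1 + 2y3 + y4 >= 2
    y2 + 3y3 + y4 >= 2
    y1, y2, y3, y4 >= 0

Solving the primal: x* = (5, 0).
  primal value c^T x* = 10.
Solving the dual: y* = (0, 0, 0, 2).
  dual value b^T y* = 10.
Strong duality: c^T x* = b^T y*. Confirmed.

10


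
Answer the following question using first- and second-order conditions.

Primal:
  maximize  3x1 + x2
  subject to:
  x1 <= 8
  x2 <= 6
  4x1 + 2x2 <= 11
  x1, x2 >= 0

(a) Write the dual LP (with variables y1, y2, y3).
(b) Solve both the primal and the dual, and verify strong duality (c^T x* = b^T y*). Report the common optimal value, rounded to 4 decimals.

The standard primal-dual pair for 'max c^T x s.t. A x <= b, x >= 0' is:
  Dual:  min b^T y  s.t.  A^T y >= c,  y >= 0.

So the dual LP is:
  minimize  8y1 + 6y2 + 11y3
  subject to:
    y1 + 4y3 >= 3
    y2 + 2y3 >= 1
    y1, y2, y3 >= 0

Solving the primal: x* = (2.75, 0).
  primal value c^T x* = 8.25.
Solving the dual: y* = (0, 0, 0.75).
  dual value b^T y* = 8.25.
Strong duality: c^T x* = b^T y*. Confirmed.

8.25


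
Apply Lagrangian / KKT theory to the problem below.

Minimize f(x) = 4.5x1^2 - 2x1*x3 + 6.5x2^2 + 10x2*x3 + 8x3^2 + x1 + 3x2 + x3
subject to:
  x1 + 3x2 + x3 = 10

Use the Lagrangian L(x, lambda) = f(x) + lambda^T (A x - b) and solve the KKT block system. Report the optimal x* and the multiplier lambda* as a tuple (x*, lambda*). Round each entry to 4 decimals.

Form the Lagrangian:
  L(x, lambda) = (1/2) x^T Q x + c^T x + lambda^T (A x - b)
Stationarity (grad_x L = 0): Q x + c + A^T lambda = 0.
Primal feasibility: A x = b.

This gives the KKT block system:
  [ Q   A^T ] [ x     ]   [-c ]
  [ A    0  ] [ lambda ] = [ b ]

Solving the linear system:
  x*      = (0.8438, 3.5348, -1.4481)
  lambda* = (-11.4903)
  f(x*)   = 62.4515

x* = (0.8438, 3.5348, -1.4481), lambda* = (-11.4903)


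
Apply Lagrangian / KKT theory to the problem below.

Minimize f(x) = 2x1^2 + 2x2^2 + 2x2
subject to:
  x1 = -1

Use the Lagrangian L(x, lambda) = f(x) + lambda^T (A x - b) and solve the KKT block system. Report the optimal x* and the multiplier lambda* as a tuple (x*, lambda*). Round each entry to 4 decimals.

Form the Lagrangian:
  L(x, lambda) = (1/2) x^T Q x + c^T x + lambda^T (A x - b)
Stationarity (grad_x L = 0): Q x + c + A^T lambda = 0.
Primal feasibility: A x = b.

This gives the KKT block system:
  [ Q   A^T ] [ x     ]   [-c ]
  [ A    0  ] [ lambda ] = [ b ]

Solving the linear system:
  x*      = (-1, -0.5)
  lambda* = (4)
  f(x*)   = 1.5

x* = (-1, -0.5), lambda* = (4)


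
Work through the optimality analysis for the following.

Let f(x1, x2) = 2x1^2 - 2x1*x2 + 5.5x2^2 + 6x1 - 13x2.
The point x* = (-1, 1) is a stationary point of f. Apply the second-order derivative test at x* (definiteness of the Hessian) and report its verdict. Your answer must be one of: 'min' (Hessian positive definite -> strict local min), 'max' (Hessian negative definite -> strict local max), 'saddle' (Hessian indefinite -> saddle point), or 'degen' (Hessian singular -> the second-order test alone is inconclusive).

Compute the Hessian H = grad^2 f:
  H = [[4, -2], [-2, 11]]
Verify stationarity: grad f(x*) = H x* + g = (0, 0).
Eigenvalues of H: 3.4689, 11.5311.
Both eigenvalues > 0, so H is positive definite -> x* is a strict local min.

min


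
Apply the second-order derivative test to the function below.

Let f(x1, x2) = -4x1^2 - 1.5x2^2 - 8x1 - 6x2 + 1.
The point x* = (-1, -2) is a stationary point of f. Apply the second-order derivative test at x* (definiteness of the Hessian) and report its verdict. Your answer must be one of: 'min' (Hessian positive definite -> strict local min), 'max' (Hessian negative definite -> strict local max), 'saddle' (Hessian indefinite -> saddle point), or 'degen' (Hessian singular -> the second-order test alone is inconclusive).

Compute the Hessian H = grad^2 f:
  H = [[-8, 0], [0, -3]]
Verify stationarity: grad f(x*) = H x* + g = (0, 0).
Eigenvalues of H: -8, -3.
Both eigenvalues < 0, so H is negative definite -> x* is a strict local max.

max


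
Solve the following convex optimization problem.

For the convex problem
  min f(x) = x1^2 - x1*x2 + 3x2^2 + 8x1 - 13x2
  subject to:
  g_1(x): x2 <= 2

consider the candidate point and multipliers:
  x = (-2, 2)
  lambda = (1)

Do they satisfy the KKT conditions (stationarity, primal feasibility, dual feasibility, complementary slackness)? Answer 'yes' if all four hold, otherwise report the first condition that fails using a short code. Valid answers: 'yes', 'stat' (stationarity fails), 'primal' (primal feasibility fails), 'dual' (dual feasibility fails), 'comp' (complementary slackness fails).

Gradient of f: grad f(x) = Q x + c = (2, 1)
Constraint values g_i(x) = a_i^T x - b_i:
  g_1((-2, 2)) = 0
Stationarity residual: grad f(x) + sum_i lambda_i a_i = (2, 2)
  -> stationarity FAILS
Primal feasibility (all g_i <= 0): OK
Dual feasibility (all lambda_i >= 0): OK
Complementary slackness (lambda_i * g_i(x) = 0 for all i): OK

Verdict: the first failing condition is stationarity -> stat.

stat


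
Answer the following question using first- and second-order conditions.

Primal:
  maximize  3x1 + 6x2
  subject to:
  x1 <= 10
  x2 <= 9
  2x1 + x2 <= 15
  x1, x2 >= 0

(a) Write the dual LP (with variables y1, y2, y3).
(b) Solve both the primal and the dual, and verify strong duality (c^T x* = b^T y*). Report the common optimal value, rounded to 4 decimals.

The standard primal-dual pair for 'max c^T x s.t. A x <= b, x >= 0' is:
  Dual:  min b^T y  s.t.  A^T y >= c,  y >= 0.

So the dual LP is:
  minimize  10y1 + 9y2 + 15y3
  subject to:
    y1 + 2y3 >= 3
    y2 + y3 >= 6
    y1, y2, y3 >= 0

Solving the primal: x* = (3, 9).
  primal value c^T x* = 63.
Solving the dual: y* = (0, 4.5, 1.5).
  dual value b^T y* = 63.
Strong duality: c^T x* = b^T y*. Confirmed.

63


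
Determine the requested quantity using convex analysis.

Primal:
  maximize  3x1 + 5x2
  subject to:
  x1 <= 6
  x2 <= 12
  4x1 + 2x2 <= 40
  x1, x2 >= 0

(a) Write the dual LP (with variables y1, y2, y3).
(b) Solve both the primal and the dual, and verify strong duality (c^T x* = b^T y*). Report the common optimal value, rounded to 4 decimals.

The standard primal-dual pair for 'max c^T x s.t. A x <= b, x >= 0' is:
  Dual:  min b^T y  s.t.  A^T y >= c,  y >= 0.

So the dual LP is:
  minimize  6y1 + 12y2 + 40y3
  subject to:
    y1 + 4y3 >= 3
    y2 + 2y3 >= 5
    y1, y2, y3 >= 0

Solving the primal: x* = (4, 12).
  primal value c^T x* = 72.
Solving the dual: y* = (0, 3.5, 0.75).
  dual value b^T y* = 72.
Strong duality: c^T x* = b^T y*. Confirmed.

72


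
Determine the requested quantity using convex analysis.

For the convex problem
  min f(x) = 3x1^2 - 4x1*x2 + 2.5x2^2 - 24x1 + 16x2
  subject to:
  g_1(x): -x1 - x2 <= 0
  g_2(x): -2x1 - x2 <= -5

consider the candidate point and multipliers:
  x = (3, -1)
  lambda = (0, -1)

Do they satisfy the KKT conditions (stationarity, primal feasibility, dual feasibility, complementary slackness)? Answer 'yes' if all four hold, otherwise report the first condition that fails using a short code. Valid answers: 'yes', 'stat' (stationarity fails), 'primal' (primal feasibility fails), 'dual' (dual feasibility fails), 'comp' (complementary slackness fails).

Gradient of f: grad f(x) = Q x + c = (-2, -1)
Constraint values g_i(x) = a_i^T x - b_i:
  g_1((3, -1)) = -2
  g_2((3, -1)) = 0
Stationarity residual: grad f(x) + sum_i lambda_i a_i = (0, 0)
  -> stationarity OK
Primal feasibility (all g_i <= 0): OK
Dual feasibility (all lambda_i >= 0): FAILS
Complementary slackness (lambda_i * g_i(x) = 0 for all i): OK

Verdict: the first failing condition is dual_feasibility -> dual.

dual


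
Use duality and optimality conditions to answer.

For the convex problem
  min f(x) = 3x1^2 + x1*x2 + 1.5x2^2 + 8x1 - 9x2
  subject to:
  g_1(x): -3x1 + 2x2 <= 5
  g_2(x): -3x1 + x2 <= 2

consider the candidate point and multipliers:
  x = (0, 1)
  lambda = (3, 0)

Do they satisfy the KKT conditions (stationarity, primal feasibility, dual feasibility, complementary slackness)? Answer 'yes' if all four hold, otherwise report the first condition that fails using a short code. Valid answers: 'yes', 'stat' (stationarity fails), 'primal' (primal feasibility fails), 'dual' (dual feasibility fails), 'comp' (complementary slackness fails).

Gradient of f: grad f(x) = Q x + c = (9, -6)
Constraint values g_i(x) = a_i^T x - b_i:
  g_1((0, 1)) = -3
  g_2((0, 1)) = -1
Stationarity residual: grad f(x) + sum_i lambda_i a_i = (0, 0)
  -> stationarity OK
Primal feasibility (all g_i <= 0): OK
Dual feasibility (all lambda_i >= 0): OK
Complementary slackness (lambda_i * g_i(x) = 0 for all i): FAILS

Verdict: the first failing condition is complementary_slackness -> comp.

comp


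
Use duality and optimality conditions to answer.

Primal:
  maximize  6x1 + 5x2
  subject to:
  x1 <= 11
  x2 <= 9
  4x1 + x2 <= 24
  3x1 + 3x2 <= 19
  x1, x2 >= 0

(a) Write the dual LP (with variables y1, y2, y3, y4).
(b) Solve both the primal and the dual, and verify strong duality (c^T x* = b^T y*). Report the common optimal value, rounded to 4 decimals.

The standard primal-dual pair for 'max c^T x s.t. A x <= b, x >= 0' is:
  Dual:  min b^T y  s.t.  A^T y >= c,  y >= 0.

So the dual LP is:
  minimize  11y1 + 9y2 + 24y3 + 19y4
  subject to:
    y1 + 4y3 + 3y4 >= 6
    y2 + y3 + 3y4 >= 5
    y1, y2, y3, y4 >= 0

Solving the primal: x* = (5.8889, 0.4444).
  primal value c^T x* = 37.5556.
Solving the dual: y* = (0, 0, 0.3333, 1.5556).
  dual value b^T y* = 37.5556.
Strong duality: c^T x* = b^T y*. Confirmed.

37.5556


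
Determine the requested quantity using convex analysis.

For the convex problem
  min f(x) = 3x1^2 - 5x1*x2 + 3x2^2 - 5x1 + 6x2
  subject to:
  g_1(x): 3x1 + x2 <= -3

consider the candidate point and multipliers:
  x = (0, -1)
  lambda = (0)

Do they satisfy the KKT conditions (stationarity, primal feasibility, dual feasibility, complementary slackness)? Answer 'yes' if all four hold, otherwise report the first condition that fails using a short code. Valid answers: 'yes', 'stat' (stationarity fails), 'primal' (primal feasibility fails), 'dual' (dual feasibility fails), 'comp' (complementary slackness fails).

Gradient of f: grad f(x) = Q x + c = (0, 0)
Constraint values g_i(x) = a_i^T x - b_i:
  g_1((0, -1)) = 2
Stationarity residual: grad f(x) + sum_i lambda_i a_i = (0, 0)
  -> stationarity OK
Primal feasibility (all g_i <= 0): FAILS
Dual feasibility (all lambda_i >= 0): OK
Complementary slackness (lambda_i * g_i(x) = 0 for all i): OK

Verdict: the first failing condition is primal_feasibility -> primal.

primal


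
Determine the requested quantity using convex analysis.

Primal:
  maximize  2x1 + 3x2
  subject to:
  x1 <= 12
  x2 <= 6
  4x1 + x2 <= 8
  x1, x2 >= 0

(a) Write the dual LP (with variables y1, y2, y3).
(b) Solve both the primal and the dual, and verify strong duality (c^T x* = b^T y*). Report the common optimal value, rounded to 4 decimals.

The standard primal-dual pair for 'max c^T x s.t. A x <= b, x >= 0' is:
  Dual:  min b^T y  s.t.  A^T y >= c,  y >= 0.

So the dual LP is:
  minimize  12y1 + 6y2 + 8y3
  subject to:
    y1 + 4y3 >= 2
    y2 + y3 >= 3
    y1, y2, y3 >= 0

Solving the primal: x* = (0.5, 6).
  primal value c^T x* = 19.
Solving the dual: y* = (0, 2.5, 0.5).
  dual value b^T y* = 19.
Strong duality: c^T x* = b^T y*. Confirmed.

19


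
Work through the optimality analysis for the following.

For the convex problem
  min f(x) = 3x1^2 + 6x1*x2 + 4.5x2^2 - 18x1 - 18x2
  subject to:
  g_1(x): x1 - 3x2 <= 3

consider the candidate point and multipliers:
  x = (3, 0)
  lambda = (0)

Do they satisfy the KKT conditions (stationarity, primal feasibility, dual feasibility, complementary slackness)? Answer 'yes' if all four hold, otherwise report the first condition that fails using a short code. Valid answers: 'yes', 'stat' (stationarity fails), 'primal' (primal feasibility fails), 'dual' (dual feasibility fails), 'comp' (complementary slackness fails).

Gradient of f: grad f(x) = Q x + c = (0, 0)
Constraint values g_i(x) = a_i^T x - b_i:
  g_1((3, 0)) = 0
Stationarity residual: grad f(x) + sum_i lambda_i a_i = (0, 0)
  -> stationarity OK
Primal feasibility (all g_i <= 0): OK
Dual feasibility (all lambda_i >= 0): OK
Complementary slackness (lambda_i * g_i(x) = 0 for all i): OK

Verdict: yes, KKT holds.

yes


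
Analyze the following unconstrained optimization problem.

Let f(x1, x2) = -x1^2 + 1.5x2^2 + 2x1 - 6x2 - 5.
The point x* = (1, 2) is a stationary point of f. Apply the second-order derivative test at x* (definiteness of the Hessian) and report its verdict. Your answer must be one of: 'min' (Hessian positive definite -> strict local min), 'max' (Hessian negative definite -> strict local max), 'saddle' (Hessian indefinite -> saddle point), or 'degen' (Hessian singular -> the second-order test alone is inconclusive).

Compute the Hessian H = grad^2 f:
  H = [[-2, 0], [0, 3]]
Verify stationarity: grad f(x*) = H x* + g = (0, 0).
Eigenvalues of H: -2, 3.
Eigenvalues have mixed signs, so H is indefinite -> x* is a saddle point.

saddle


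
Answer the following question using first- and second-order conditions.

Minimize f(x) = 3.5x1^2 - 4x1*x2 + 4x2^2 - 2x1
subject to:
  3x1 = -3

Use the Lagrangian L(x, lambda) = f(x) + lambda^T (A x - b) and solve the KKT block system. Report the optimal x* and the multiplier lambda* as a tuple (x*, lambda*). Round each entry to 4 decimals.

Form the Lagrangian:
  L(x, lambda) = (1/2) x^T Q x + c^T x + lambda^T (A x - b)
Stationarity (grad_x L = 0): Q x + c + A^T lambda = 0.
Primal feasibility: A x = b.

This gives the KKT block system:
  [ Q   A^T ] [ x     ]   [-c ]
  [ A    0  ] [ lambda ] = [ b ]

Solving the linear system:
  x*      = (-1, -0.5)
  lambda* = (2.3333)
  f(x*)   = 4.5

x* = (-1, -0.5), lambda* = (2.3333)


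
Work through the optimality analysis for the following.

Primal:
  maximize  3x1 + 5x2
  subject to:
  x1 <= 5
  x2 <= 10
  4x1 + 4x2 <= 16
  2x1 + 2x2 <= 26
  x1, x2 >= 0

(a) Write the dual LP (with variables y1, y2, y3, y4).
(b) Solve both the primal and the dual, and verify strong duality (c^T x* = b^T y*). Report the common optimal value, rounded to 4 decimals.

The standard primal-dual pair for 'max c^T x s.t. A x <= b, x >= 0' is:
  Dual:  min b^T y  s.t.  A^T y >= c,  y >= 0.

So the dual LP is:
  minimize  5y1 + 10y2 + 16y3 + 26y4
  subject to:
    y1 + 4y3 + 2y4 >= 3
    y2 + 4y3 + 2y4 >= 5
    y1, y2, y3, y4 >= 0

Solving the primal: x* = (0, 4).
  primal value c^T x* = 20.
Solving the dual: y* = (0, 0, 1.25, 0).
  dual value b^T y* = 20.
Strong duality: c^T x* = b^T y*. Confirmed.

20


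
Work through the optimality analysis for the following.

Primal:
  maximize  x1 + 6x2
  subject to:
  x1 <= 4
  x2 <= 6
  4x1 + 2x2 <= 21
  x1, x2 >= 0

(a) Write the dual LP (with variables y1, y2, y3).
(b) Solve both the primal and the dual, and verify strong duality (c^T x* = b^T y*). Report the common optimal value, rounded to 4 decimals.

The standard primal-dual pair for 'max c^T x s.t. A x <= b, x >= 0' is:
  Dual:  min b^T y  s.t.  A^T y >= c,  y >= 0.

So the dual LP is:
  minimize  4y1 + 6y2 + 21y3
  subject to:
    y1 + 4y3 >= 1
    y2 + 2y3 >= 6
    y1, y2, y3 >= 0

Solving the primal: x* = (2.25, 6).
  primal value c^T x* = 38.25.
Solving the dual: y* = (0, 5.5, 0.25).
  dual value b^T y* = 38.25.
Strong duality: c^T x* = b^T y*. Confirmed.

38.25


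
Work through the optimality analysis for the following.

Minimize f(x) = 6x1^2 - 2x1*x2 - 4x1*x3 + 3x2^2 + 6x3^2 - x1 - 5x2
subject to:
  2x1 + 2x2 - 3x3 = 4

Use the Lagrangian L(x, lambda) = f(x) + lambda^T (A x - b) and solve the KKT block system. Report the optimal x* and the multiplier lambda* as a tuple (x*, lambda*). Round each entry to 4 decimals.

Form the Lagrangian:
  L(x, lambda) = (1/2) x^T Q x + c^T x + lambda^T (A x - b)
Stationarity (grad_x L = 0): Q x + c + A^T lambda = 0.
Primal feasibility: A x = b.

This gives the KKT block system:
  [ Q   A^T ] [ x     ]   [-c ]
  [ A    0  ] [ lambda ] = [ b ]

Solving the linear system:
  x*      = (0.4525, 1.3557, -0.1279)
  lambda* = (-1.1148)
  f(x*)   = -1.3861

x* = (0.4525, 1.3557, -0.1279), lambda* = (-1.1148)


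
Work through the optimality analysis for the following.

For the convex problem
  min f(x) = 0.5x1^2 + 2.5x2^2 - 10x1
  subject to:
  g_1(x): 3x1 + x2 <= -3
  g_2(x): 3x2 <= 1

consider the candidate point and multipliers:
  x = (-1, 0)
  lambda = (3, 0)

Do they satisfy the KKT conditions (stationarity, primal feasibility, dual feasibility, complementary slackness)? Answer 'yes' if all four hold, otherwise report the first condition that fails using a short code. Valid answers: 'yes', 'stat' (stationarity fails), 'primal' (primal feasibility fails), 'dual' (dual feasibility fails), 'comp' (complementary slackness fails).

Gradient of f: grad f(x) = Q x + c = (-11, 0)
Constraint values g_i(x) = a_i^T x - b_i:
  g_1((-1, 0)) = 0
  g_2((-1, 0)) = -1
Stationarity residual: grad f(x) + sum_i lambda_i a_i = (-2, 3)
  -> stationarity FAILS
Primal feasibility (all g_i <= 0): OK
Dual feasibility (all lambda_i >= 0): OK
Complementary slackness (lambda_i * g_i(x) = 0 for all i): OK

Verdict: the first failing condition is stationarity -> stat.

stat


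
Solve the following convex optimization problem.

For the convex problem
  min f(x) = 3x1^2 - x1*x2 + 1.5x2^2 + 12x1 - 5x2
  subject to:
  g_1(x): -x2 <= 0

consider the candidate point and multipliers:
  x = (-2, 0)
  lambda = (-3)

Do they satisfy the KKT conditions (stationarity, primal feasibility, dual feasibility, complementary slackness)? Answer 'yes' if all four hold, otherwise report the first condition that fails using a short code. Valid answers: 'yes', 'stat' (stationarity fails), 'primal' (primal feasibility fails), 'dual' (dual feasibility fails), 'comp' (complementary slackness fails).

Gradient of f: grad f(x) = Q x + c = (0, -3)
Constraint values g_i(x) = a_i^T x - b_i:
  g_1((-2, 0)) = 0
Stationarity residual: grad f(x) + sum_i lambda_i a_i = (0, 0)
  -> stationarity OK
Primal feasibility (all g_i <= 0): OK
Dual feasibility (all lambda_i >= 0): FAILS
Complementary slackness (lambda_i * g_i(x) = 0 for all i): OK

Verdict: the first failing condition is dual_feasibility -> dual.

dual


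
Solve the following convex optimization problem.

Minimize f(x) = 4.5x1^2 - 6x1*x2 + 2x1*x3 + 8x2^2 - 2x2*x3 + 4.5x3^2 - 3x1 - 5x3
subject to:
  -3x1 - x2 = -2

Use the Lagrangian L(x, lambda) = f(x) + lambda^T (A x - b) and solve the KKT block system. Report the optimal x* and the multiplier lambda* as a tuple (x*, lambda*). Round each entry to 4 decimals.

Form the Lagrangian:
  L(x, lambda) = (1/2) x^T Q x + c^T x + lambda^T (A x - b)
Stationarity (grad_x L = 0): Q x + c + A^T lambda = 0.
Primal feasibility: A x = b.

This gives the KKT block system:
  [ Q   A^T ] [ x     ]   [-c ]
  [ A    0  ] [ lambda ] = [ b ]

Solving the linear system:
  x*      = (0.5663, 0.3012, 0.4966)
  lambda* = (0.4276)
  f(x*)   = -1.6634

x* = (0.5663, 0.3012, 0.4966), lambda* = (0.4276)


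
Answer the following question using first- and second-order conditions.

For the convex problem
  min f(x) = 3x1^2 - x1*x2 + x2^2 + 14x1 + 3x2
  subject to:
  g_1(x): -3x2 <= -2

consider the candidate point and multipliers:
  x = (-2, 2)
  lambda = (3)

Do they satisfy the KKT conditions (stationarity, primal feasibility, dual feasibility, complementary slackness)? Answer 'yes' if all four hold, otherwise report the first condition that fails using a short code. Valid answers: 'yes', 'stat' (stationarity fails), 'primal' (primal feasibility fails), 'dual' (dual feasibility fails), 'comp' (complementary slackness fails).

Gradient of f: grad f(x) = Q x + c = (0, 9)
Constraint values g_i(x) = a_i^T x - b_i:
  g_1((-2, 2)) = -4
Stationarity residual: grad f(x) + sum_i lambda_i a_i = (0, 0)
  -> stationarity OK
Primal feasibility (all g_i <= 0): OK
Dual feasibility (all lambda_i >= 0): OK
Complementary slackness (lambda_i * g_i(x) = 0 for all i): FAILS

Verdict: the first failing condition is complementary_slackness -> comp.

comp


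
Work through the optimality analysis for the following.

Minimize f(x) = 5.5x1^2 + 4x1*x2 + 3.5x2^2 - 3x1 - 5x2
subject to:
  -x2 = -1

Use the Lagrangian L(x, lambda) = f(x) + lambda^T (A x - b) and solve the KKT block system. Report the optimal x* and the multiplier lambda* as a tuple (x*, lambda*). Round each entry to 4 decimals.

Form the Lagrangian:
  L(x, lambda) = (1/2) x^T Q x + c^T x + lambda^T (A x - b)
Stationarity (grad_x L = 0): Q x + c + A^T lambda = 0.
Primal feasibility: A x = b.

This gives the KKT block system:
  [ Q   A^T ] [ x     ]   [-c ]
  [ A    0  ] [ lambda ] = [ b ]

Solving the linear system:
  x*      = (-0.0909, 1)
  lambda* = (1.6364)
  f(x*)   = -1.5455

x* = (-0.0909, 1), lambda* = (1.6364)


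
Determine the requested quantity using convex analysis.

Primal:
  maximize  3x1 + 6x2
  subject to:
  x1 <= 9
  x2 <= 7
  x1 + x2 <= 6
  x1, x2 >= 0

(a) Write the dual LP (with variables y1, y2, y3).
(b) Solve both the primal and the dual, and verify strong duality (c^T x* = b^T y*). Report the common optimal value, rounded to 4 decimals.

The standard primal-dual pair for 'max c^T x s.t. A x <= b, x >= 0' is:
  Dual:  min b^T y  s.t.  A^T y >= c,  y >= 0.

So the dual LP is:
  minimize  9y1 + 7y2 + 6y3
  subject to:
    y1 + y3 >= 3
    y2 + y3 >= 6
    y1, y2, y3 >= 0

Solving the primal: x* = (0, 6).
  primal value c^T x* = 36.
Solving the dual: y* = (0, 0, 6).
  dual value b^T y* = 36.
Strong duality: c^T x* = b^T y*. Confirmed.

36


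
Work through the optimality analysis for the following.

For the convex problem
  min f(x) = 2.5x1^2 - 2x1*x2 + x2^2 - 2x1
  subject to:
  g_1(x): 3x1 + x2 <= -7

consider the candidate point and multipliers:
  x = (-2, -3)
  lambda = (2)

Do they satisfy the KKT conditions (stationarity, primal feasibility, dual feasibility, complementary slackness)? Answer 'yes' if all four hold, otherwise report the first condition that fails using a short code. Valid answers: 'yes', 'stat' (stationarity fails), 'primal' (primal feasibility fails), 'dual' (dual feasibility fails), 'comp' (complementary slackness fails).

Gradient of f: grad f(x) = Q x + c = (-6, -2)
Constraint values g_i(x) = a_i^T x - b_i:
  g_1((-2, -3)) = -2
Stationarity residual: grad f(x) + sum_i lambda_i a_i = (0, 0)
  -> stationarity OK
Primal feasibility (all g_i <= 0): OK
Dual feasibility (all lambda_i >= 0): OK
Complementary slackness (lambda_i * g_i(x) = 0 for all i): FAILS

Verdict: the first failing condition is complementary_slackness -> comp.

comp


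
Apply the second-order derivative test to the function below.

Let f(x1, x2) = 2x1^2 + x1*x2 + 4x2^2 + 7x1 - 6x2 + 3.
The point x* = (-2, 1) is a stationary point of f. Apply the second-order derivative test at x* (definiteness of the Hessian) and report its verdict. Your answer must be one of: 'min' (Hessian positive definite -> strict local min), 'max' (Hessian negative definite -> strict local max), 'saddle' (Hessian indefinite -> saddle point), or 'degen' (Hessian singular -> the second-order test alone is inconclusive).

Compute the Hessian H = grad^2 f:
  H = [[4, 1], [1, 8]]
Verify stationarity: grad f(x*) = H x* + g = (0, 0).
Eigenvalues of H: 3.7639, 8.2361.
Both eigenvalues > 0, so H is positive definite -> x* is a strict local min.

min
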